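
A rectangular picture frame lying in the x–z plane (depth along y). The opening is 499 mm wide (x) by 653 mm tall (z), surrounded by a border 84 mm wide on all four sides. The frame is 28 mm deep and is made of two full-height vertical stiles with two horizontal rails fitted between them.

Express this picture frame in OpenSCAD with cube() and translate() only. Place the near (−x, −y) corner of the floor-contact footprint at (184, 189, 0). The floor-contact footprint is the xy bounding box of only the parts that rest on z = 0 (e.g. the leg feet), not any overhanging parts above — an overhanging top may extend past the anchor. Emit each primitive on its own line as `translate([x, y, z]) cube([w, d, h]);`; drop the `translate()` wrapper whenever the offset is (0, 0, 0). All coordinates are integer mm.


translate([184, 189, 0]) cube([84, 28, 821]);
translate([767, 189, 0]) cube([84, 28, 821]);
translate([268, 189, 0]) cube([499, 28, 84]);
translate([268, 189, 737]) cube([499, 28, 84]);


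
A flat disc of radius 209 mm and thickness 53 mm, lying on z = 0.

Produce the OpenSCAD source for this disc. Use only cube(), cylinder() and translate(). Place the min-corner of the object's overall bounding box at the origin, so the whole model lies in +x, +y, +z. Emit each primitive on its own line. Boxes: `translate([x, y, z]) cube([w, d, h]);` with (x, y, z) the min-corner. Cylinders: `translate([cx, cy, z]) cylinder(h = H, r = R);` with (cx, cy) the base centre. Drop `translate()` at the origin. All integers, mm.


translate([209, 209, 0]) cylinder(h = 53, r = 209);


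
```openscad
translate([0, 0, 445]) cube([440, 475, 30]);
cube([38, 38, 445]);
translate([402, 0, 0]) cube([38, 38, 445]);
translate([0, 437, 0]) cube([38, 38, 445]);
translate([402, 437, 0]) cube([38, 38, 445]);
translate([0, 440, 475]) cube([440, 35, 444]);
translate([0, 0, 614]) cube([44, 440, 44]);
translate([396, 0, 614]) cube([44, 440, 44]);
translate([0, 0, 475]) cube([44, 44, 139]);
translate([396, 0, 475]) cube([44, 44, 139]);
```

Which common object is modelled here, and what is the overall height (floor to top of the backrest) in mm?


A chair. The overall height is 919 mm.

A slab on four corner posts with a tall panel at the back — a chair. The seat slab sits at z = 445 with thickness 30, and the 444 mm backrest starts at the seat top, so the overall height is 445 + 30 + 444 = 919 mm.


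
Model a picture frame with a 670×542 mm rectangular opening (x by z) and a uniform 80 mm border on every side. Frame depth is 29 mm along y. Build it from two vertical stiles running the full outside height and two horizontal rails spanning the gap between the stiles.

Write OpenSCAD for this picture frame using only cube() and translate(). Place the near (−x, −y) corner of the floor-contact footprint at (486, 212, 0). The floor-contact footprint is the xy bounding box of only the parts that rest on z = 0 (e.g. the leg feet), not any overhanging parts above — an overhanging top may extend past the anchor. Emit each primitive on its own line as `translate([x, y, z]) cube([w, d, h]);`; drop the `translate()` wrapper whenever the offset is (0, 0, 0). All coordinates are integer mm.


translate([486, 212, 0]) cube([80, 29, 702]);
translate([1236, 212, 0]) cube([80, 29, 702]);
translate([566, 212, 0]) cube([670, 29, 80]);
translate([566, 212, 622]) cube([670, 29, 80]);


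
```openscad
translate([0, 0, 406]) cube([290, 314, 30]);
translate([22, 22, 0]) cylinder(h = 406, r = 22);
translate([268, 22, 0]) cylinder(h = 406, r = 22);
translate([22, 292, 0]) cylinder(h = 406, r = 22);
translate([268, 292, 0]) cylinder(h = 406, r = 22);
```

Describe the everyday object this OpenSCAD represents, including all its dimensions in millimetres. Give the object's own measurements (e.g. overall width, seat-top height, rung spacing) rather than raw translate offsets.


A simple wooden stool: a rectangular seat 290 mm (x) by 314 mm (y), 30 mm thick, top face at z = 436 mm, on four round legs, each 44 mm in diameter. The legs rest on z = 0, each leg's axis is inset half a diameter from the nearest pair of seat edges (so the leg's bounding box is flush with the corner).


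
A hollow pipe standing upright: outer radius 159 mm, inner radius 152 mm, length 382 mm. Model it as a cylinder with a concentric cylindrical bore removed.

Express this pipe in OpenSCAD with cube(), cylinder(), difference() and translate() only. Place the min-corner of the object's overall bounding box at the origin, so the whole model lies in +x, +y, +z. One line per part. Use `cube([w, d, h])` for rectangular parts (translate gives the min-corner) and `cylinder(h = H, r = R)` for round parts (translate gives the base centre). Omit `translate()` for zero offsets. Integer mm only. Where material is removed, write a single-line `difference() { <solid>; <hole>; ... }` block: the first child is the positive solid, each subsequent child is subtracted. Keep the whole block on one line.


difference() { translate([159, 159, 0]) cylinder(h = 382, r = 159); translate([159, 159, 0]) cylinder(h = 382, r = 152); }


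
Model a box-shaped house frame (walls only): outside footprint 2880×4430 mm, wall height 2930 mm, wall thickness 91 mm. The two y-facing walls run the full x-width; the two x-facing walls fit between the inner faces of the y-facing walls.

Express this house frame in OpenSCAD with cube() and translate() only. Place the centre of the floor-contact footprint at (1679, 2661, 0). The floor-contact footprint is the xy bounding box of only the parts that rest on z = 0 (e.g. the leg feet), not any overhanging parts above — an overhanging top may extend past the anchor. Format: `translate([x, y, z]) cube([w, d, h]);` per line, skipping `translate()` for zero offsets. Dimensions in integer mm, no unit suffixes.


translate([239, 446, 0]) cube([2880, 91, 2930]);
translate([239, 4785, 0]) cube([2880, 91, 2930]);
translate([239, 537, 0]) cube([91, 4248, 2930]);
translate([3028, 537, 0]) cube([91, 4248, 2930]);


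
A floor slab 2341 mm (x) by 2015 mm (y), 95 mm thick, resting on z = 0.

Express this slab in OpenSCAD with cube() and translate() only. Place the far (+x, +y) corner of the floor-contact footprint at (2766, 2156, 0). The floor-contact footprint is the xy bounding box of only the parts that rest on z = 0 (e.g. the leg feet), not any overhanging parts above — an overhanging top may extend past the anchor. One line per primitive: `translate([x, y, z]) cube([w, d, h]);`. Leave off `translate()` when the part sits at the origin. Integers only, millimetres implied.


translate([425, 141, 0]) cube([2341, 2015, 95]);


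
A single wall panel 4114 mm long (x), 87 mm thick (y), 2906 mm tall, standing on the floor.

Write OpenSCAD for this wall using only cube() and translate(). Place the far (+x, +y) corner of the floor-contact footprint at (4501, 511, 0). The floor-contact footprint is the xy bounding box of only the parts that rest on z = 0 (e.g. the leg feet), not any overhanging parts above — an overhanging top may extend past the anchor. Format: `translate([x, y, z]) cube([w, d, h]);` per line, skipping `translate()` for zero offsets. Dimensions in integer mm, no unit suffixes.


translate([387, 424, 0]) cube([4114, 87, 2906]);


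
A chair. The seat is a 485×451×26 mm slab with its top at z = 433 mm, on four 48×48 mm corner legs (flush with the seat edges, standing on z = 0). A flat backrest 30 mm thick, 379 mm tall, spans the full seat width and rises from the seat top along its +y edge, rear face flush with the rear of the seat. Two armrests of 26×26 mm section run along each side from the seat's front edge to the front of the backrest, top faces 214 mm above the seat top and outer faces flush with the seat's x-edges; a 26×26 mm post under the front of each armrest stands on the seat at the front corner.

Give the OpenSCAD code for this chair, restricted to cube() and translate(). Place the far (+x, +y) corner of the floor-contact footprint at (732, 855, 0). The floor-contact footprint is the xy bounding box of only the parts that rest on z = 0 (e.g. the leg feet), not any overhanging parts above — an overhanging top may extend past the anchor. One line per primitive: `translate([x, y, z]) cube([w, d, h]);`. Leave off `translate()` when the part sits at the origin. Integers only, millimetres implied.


// leg_h = 433 - 26 = 407
// arm post h = 214 - 26 = 188
translate([247, 404, 407]) cube([485, 451, 26]);
translate([247, 404, 0]) cube([48, 48, 407]);
translate([684, 404, 0]) cube([48, 48, 407]);
translate([247, 807, 0]) cube([48, 48, 407]);
translate([684, 807, 0]) cube([48, 48, 407]);
translate([247, 825, 433]) cube([485, 30, 379]);
translate([247, 404, 621]) cube([26, 421, 26]);
translate([706, 404, 621]) cube([26, 421, 26]);
translate([247, 404, 433]) cube([26, 26, 188]);
translate([706, 404, 433]) cube([26, 26, 188]);


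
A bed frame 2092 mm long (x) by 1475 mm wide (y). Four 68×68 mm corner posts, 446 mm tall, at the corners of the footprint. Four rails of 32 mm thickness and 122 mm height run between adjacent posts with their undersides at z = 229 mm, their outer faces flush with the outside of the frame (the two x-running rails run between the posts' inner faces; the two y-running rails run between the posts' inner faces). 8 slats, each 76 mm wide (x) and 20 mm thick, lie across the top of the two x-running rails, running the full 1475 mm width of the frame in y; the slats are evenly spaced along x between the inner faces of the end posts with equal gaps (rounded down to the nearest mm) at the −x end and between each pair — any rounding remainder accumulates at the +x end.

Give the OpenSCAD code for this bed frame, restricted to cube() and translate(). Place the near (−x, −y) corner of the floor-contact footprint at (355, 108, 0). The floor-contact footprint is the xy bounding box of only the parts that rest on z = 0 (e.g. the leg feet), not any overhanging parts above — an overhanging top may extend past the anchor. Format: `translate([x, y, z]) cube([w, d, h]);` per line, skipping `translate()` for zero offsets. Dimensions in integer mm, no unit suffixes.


// slat z = rail_z + rail_h = 229 + 122 = 351
// slat gap = ⌊(1956 − 8·76) / 9⌋ = 149
translate([355, 108, 0]) cube([68, 68, 446]);
translate([355, 1515, 0]) cube([68, 68, 446]);
translate([2379, 108, 0]) cube([68, 68, 446]);
translate([2379, 1515, 0]) cube([68, 68, 446]);
translate([423, 108, 229]) cube([1956, 32, 122]);
translate([423, 1551, 229]) cube([1956, 32, 122]);
translate([355, 176, 229]) cube([32, 1339, 122]);
translate([2415, 176, 229]) cube([32, 1339, 122]);
translate([572, 108, 351]) cube([76, 1475, 20]);
translate([797, 108, 351]) cube([76, 1475, 20]);
translate([1022, 108, 351]) cube([76, 1475, 20]);
translate([1247, 108, 351]) cube([76, 1475, 20]);
translate([1472, 108, 351]) cube([76, 1475, 20]);
translate([1697, 108, 351]) cube([76, 1475, 20]);
translate([1922, 108, 351]) cube([76, 1475, 20]);
translate([2147, 108, 351]) cube([76, 1475, 20]);


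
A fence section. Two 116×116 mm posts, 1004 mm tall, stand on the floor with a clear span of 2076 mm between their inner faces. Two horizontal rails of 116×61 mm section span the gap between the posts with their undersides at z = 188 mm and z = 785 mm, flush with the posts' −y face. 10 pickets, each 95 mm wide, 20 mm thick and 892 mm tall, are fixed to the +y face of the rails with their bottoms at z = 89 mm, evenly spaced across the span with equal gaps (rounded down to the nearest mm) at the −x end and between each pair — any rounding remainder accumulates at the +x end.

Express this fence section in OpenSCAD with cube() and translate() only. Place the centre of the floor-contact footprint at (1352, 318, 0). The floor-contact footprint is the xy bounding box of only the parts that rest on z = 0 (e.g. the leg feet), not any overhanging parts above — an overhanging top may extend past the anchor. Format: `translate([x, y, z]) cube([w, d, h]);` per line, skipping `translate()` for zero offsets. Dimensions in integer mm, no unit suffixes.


translate([198, 260, 0]) cube([116, 116, 1004]);
translate([2390, 260, 0]) cube([116, 116, 1004]);
translate([314, 260, 188]) cube([2076, 116, 61]);
translate([314, 260, 785]) cube([2076, 116, 61]);
translate([416, 376, 89]) cube([95, 20, 892]);
translate([613, 376, 89]) cube([95, 20, 892]);
translate([810, 376, 89]) cube([95, 20, 892]);
translate([1007, 376, 89]) cube([95, 20, 892]);
translate([1204, 376, 89]) cube([95, 20, 892]);
translate([1401, 376, 89]) cube([95, 20, 892]);
translate([1598, 376, 89]) cube([95, 20, 892]);
translate([1795, 376, 89]) cube([95, 20, 892]);
translate([1992, 376, 89]) cube([95, 20, 892]);
translate([2189, 376, 89]) cube([95, 20, 892]);


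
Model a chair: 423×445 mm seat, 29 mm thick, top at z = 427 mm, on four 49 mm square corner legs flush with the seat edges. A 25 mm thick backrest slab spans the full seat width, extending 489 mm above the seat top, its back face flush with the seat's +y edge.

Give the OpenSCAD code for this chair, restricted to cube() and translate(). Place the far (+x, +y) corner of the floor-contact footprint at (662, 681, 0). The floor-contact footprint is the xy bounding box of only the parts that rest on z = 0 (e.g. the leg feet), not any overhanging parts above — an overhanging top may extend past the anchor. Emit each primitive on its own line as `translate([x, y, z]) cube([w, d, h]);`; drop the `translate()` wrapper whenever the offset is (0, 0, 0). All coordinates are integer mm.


translate([239, 236, 398]) cube([423, 445, 29]);
translate([239, 236, 0]) cube([49, 49, 398]);
translate([613, 236, 0]) cube([49, 49, 398]);
translate([239, 632, 0]) cube([49, 49, 398]);
translate([613, 632, 0]) cube([49, 49, 398]);
translate([239, 656, 427]) cube([423, 25, 489]);


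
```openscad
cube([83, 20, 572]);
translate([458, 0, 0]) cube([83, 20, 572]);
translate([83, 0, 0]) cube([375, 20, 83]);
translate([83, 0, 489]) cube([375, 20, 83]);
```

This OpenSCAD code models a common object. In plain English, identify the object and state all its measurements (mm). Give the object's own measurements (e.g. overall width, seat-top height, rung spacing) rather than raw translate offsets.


A rectangular picture frame lying in the x–z plane (depth along y). The opening is 375 mm wide (x) by 406 mm tall (z), surrounded by a border 83 mm wide on all four sides. The frame is 20 mm deep and is made of two full-height vertical stiles with two horizontal rails fitted between them.


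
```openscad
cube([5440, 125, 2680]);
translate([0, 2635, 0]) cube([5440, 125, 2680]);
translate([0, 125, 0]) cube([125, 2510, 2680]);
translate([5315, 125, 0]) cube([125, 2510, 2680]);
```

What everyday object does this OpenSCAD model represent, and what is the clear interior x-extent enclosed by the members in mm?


A house (or room) frame. The interior width is 5190 mm.

Four 2680 mm walls enclosing a rectangle with no floor or roof — a room or house frame. Outside width is 5440 mm and wall thickness is 125 mm, so the interior width is 5440 − 2 × 125 = 5190 mm.


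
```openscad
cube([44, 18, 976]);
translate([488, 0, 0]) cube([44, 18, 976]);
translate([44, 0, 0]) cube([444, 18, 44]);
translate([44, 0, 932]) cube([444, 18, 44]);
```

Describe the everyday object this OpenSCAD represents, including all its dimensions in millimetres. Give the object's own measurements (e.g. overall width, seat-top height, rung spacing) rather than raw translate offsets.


A rectangular picture frame lying in the x–z plane (depth along y). The opening is 444 mm wide (x) by 888 mm tall (z), surrounded by a border 44 mm wide on all four sides. The frame is 18 mm deep and is made of two full-height vertical stiles with two horizontal rails fitted between them.


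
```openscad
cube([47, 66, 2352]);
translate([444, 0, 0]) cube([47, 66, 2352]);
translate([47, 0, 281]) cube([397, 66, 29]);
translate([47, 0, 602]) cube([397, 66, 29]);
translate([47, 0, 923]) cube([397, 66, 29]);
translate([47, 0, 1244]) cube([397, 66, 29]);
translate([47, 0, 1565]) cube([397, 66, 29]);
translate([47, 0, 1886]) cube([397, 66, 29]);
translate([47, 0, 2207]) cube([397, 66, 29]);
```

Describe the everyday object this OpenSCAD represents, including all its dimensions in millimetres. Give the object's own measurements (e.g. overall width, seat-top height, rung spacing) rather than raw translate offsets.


A straight ladder. Two 47×66 mm vertical rails, 2352 mm tall, stand 491 mm apart (outside-to-outside) with their front faces coplanar on the −y side. 7 rungs, each 66 mm deep and 29 mm tall, span between the inner faces of the rails, front faces flush with the rails. The lowest rung's underside is at z = 281 mm and rungs are spaced 321 mm apart (underside to underside).


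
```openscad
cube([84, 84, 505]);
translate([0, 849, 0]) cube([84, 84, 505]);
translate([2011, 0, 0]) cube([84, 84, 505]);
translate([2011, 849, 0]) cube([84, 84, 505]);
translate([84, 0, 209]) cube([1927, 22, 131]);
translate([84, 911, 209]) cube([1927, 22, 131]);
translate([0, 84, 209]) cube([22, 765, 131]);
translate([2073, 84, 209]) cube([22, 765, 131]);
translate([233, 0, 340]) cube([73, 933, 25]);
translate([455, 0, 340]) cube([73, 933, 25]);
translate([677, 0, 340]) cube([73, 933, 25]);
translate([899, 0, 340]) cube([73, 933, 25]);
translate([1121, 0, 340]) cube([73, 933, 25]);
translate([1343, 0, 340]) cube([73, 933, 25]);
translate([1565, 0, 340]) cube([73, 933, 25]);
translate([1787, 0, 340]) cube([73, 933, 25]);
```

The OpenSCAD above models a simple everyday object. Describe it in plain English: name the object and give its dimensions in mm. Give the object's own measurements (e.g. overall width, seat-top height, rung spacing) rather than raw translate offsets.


A bed frame 2095 mm long (x) by 933 mm wide (y). Four 84×84 mm corner posts, 505 mm tall, at the corners of the footprint. Four rails of 22 mm thickness and 131 mm height run between adjacent posts with their undersides at z = 209 mm, their outer faces flush with the outside of the frame (the two x-running rails run between the posts' inner faces; the two y-running rails run between the posts' inner faces). 8 slats, each 73 mm wide (x) and 25 mm thick, lie across the top of the two x-running rails, running the full 933 mm width of the frame in y; along x they sit between the end posts with a 149 mm gap after the −x posts and between neighbouring slats, leaving 151 mm before the +x posts.


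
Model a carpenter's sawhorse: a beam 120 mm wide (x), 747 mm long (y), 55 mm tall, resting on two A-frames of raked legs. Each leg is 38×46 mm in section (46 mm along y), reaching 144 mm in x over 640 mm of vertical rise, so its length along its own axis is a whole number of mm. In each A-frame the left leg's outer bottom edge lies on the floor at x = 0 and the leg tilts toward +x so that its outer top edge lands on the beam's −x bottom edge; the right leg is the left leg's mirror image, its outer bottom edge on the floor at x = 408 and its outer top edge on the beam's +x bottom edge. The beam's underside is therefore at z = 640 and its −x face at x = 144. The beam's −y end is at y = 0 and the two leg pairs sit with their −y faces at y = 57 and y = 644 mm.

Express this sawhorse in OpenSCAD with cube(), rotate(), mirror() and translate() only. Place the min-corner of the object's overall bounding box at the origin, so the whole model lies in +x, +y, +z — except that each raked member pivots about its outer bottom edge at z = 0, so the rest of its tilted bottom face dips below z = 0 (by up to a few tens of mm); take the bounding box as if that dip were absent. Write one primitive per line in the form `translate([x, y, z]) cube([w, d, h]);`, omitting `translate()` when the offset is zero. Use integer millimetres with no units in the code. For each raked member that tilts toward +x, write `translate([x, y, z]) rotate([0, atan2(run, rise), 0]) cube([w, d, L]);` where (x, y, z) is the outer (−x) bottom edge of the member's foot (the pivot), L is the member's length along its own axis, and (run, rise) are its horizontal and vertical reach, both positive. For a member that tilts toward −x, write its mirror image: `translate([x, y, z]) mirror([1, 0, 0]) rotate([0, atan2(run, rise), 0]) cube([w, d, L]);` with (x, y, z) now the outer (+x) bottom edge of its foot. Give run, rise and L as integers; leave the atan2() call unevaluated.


// leg length = √(144² + 640²) = 656
// right-leg outer foot x = 2·144 + 120 = 408
// beam min-corner = (144, 0, 640)
translate([144, 0, 640]) cube([120, 747, 55]);
translate([0, 57, 0]) rotate([0, atan2(144, 640), 0]) cube([38, 46, 656]);
translate([408, 57, 0]) mirror([1, 0, 0]) rotate([0, atan2(144, 640), 0]) cube([38, 46, 656]);
translate([0, 644, 0]) rotate([0, atan2(144, 640), 0]) cube([38, 46, 656]);
translate([408, 644, 0]) mirror([1, 0, 0]) rotate([0, atan2(144, 640), 0]) cube([38, 46, 656]);


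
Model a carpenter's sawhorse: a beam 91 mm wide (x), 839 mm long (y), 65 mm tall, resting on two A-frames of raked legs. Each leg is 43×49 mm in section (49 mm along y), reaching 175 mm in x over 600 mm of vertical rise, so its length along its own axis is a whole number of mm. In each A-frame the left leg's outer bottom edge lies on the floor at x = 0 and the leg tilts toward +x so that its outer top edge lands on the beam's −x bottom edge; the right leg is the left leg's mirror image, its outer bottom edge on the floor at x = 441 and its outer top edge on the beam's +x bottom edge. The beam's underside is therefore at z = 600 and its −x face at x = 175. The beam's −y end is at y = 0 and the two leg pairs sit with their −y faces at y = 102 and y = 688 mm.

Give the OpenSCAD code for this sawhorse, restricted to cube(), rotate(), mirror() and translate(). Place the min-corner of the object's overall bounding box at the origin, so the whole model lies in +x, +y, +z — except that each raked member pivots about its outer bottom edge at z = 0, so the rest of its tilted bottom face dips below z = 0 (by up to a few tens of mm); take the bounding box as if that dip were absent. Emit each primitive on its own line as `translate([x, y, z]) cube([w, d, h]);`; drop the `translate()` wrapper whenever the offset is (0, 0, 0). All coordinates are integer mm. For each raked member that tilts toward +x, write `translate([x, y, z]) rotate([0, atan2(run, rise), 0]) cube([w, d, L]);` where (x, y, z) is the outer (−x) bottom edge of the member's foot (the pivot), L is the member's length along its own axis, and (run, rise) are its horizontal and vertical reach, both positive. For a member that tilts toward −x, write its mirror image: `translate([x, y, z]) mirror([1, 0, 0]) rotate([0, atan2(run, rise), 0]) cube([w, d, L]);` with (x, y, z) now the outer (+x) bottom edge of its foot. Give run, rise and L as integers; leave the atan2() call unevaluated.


translate([175, 0, 600]) cube([91, 839, 65]);
translate([0, 102, 0]) rotate([0, atan2(175, 600), 0]) cube([43, 49, 625]);
translate([441, 102, 0]) mirror([1, 0, 0]) rotate([0, atan2(175, 600), 0]) cube([43, 49, 625]);
translate([0, 688, 0]) rotate([0, atan2(175, 600), 0]) cube([43, 49, 625]);
translate([441, 688, 0]) mirror([1, 0, 0]) rotate([0, atan2(175, 600), 0]) cube([43, 49, 625]);


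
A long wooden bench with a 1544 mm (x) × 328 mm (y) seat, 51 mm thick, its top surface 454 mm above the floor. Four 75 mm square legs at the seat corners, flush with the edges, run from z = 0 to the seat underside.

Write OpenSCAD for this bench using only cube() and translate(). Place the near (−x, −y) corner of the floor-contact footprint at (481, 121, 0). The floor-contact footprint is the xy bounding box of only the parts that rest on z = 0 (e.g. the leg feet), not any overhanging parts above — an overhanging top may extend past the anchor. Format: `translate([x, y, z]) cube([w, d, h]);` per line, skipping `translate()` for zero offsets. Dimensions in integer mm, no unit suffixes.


// leg_h = 454 − 51 = 403
translate([481, 121, 403]) cube([1544, 328, 51]);
translate([481, 121, 0]) cube([75, 75, 403]);
translate([481, 374, 0]) cube([75, 75, 403]);
translate([1950, 121, 0]) cube([75, 75, 403]);
translate([1950, 374, 0]) cube([75, 75, 403]);


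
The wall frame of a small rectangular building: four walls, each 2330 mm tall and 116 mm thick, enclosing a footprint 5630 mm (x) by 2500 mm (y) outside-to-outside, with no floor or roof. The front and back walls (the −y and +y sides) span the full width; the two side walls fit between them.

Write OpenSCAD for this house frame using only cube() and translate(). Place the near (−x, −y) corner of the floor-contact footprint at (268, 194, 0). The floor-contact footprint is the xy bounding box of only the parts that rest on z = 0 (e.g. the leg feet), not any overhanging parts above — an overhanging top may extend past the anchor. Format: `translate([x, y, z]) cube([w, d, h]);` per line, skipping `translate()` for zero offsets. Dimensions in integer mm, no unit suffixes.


translate([268, 194, 0]) cube([5630, 116, 2330]);
translate([268, 2578, 0]) cube([5630, 116, 2330]);
translate([268, 310, 0]) cube([116, 2268, 2330]);
translate([5782, 310, 0]) cube([116, 2268, 2330]);


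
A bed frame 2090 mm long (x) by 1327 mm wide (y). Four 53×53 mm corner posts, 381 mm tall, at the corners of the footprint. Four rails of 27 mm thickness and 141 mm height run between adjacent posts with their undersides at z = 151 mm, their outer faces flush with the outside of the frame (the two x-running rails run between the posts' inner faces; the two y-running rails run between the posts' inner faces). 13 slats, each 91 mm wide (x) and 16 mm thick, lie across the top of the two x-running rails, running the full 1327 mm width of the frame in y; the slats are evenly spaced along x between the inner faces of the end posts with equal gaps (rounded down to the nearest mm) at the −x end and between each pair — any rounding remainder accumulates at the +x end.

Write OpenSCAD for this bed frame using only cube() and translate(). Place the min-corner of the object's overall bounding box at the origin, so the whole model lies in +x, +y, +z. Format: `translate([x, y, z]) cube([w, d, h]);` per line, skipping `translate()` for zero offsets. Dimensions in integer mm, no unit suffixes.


cube([53, 53, 381]);
translate([0, 1274, 0]) cube([53, 53, 381]);
translate([2037, 0, 0]) cube([53, 53, 381]);
translate([2037, 1274, 0]) cube([53, 53, 381]);
translate([53, 0, 151]) cube([1984, 27, 141]);
translate([53, 1300, 151]) cube([1984, 27, 141]);
translate([0, 53, 151]) cube([27, 1221, 141]);
translate([2063, 53, 151]) cube([27, 1221, 141]);
translate([110, 0, 292]) cube([91, 1327, 16]);
translate([258, 0, 292]) cube([91, 1327, 16]);
translate([406, 0, 292]) cube([91, 1327, 16]);
translate([554, 0, 292]) cube([91, 1327, 16]);
translate([702, 0, 292]) cube([91, 1327, 16]);
translate([850, 0, 292]) cube([91, 1327, 16]);
translate([998, 0, 292]) cube([91, 1327, 16]);
translate([1146, 0, 292]) cube([91, 1327, 16]);
translate([1294, 0, 292]) cube([91, 1327, 16]);
translate([1442, 0, 292]) cube([91, 1327, 16]);
translate([1590, 0, 292]) cube([91, 1327, 16]);
translate([1738, 0, 292]) cube([91, 1327, 16]);
translate([1886, 0, 292]) cube([91, 1327, 16]);


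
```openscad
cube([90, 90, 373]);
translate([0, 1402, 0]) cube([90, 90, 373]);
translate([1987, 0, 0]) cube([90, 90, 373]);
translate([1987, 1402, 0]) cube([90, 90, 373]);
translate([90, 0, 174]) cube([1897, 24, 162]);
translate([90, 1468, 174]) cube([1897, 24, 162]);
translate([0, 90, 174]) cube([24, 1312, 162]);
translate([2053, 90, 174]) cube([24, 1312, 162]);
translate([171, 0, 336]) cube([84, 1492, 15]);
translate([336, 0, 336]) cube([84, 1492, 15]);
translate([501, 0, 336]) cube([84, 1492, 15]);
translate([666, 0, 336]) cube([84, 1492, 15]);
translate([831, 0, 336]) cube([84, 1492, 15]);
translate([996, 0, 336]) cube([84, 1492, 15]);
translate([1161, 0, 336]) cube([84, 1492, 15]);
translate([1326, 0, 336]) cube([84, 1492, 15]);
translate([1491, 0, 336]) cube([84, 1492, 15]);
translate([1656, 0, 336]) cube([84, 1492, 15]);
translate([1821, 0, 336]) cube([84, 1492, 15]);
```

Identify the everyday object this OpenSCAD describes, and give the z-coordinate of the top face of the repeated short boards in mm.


A bed frame. The slat-top height is 351 mm.

Four posts, four rails, and a row of slats — a bed frame. Slats sit on the rails at z = 174 + 162 = 336; with slat thickness 15, the top is 351 mm.


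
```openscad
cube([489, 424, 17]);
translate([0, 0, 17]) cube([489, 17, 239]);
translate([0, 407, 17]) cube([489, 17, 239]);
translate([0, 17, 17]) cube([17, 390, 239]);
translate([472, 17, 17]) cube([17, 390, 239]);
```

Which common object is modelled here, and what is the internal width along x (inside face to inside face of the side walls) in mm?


An open box. The internal width is 455 mm.

A 489×424 base slab with four walls standing on it — an open box. The base is 489 mm wide and the walls are 17 mm thick, so the internal width is 489 − 2 × 17 = 455 mm.


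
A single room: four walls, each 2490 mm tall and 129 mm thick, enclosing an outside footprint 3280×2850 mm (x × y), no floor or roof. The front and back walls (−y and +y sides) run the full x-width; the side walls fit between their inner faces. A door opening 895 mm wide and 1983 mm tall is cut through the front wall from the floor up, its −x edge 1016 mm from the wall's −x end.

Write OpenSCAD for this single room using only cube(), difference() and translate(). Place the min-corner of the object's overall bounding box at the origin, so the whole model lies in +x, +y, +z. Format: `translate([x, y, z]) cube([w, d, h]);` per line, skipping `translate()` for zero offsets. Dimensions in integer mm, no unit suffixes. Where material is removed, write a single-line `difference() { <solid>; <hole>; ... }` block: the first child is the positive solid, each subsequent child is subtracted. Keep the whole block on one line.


difference() { cube([3280, 129, 2490]); translate([1016, 0, 0]) cube([895, 129, 1983]); }
translate([0, 2721, 0]) cube([3280, 129, 2490]);
translate([0, 129, 0]) cube([129, 2592, 2490]);
translate([3151, 129, 0]) cube([129, 2592, 2490]);


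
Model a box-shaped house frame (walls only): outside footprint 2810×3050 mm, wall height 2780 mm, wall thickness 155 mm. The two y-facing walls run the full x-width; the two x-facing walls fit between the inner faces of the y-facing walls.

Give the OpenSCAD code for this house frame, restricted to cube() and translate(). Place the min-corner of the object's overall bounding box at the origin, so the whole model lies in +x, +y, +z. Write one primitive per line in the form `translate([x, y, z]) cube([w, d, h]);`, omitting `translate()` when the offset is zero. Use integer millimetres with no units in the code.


cube([2810, 155, 2780]);
translate([0, 2895, 0]) cube([2810, 155, 2780]);
translate([0, 155, 0]) cube([155, 2740, 2780]);
translate([2655, 155, 0]) cube([155, 2740, 2780]);


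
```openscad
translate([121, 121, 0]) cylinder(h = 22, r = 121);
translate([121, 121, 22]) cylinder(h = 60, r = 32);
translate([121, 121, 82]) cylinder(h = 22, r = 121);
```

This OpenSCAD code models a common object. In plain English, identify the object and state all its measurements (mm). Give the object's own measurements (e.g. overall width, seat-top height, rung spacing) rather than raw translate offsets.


A spool: two coaxial disc flanges of radius 121 mm and thickness 22 mm, joined by a core cylinder of radius 32 mm and height 60 mm. The lower flange rests on z = 0 and the three cylinders share a vertical axis.


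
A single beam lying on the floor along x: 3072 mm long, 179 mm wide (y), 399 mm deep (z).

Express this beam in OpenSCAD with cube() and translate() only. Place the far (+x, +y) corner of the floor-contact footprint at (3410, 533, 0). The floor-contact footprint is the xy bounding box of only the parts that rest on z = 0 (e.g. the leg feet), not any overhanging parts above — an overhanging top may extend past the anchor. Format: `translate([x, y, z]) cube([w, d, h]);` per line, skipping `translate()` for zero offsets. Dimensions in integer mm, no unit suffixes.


translate([338, 354, 0]) cube([3072, 179, 399]);


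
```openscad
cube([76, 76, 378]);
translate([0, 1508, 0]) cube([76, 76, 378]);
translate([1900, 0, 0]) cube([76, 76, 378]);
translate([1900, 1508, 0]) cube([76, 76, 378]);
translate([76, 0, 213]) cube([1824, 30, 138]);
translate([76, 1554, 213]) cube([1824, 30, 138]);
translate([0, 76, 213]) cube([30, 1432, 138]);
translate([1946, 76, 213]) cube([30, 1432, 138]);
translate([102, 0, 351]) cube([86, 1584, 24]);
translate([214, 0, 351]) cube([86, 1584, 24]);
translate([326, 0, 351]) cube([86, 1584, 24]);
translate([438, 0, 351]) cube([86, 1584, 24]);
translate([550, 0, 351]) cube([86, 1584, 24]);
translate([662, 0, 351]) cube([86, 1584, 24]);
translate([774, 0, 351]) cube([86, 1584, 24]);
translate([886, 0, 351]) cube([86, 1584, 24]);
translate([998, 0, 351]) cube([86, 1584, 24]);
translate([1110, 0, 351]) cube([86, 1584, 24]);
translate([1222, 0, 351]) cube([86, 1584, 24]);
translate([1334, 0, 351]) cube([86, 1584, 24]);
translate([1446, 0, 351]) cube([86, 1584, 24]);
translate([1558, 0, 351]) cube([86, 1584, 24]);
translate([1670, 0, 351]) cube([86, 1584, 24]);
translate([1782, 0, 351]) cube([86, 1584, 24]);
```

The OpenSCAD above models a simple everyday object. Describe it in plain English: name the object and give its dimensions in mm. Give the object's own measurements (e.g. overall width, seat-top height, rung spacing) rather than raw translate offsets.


A bed frame 1976 mm long (x) by 1584 mm wide (y). Four 76×76 mm corner posts, 378 mm tall, at the corners of the footprint. Four rails of 30 mm thickness and 138 mm height run between adjacent posts with their undersides at z = 213 mm, their outer faces flush with the outside of the frame (the two x-running rails run between the posts' inner faces; the two y-running rails run between the posts' inner faces). 16 slats, each 86 mm wide (x) and 24 mm thick, lie across the top of the two x-running rails, running the full 1584 mm width of the frame in y; along x they sit between the end posts with a 26 mm gap after the −x posts and between neighbouring slats, leaving 32 mm before the +x posts.


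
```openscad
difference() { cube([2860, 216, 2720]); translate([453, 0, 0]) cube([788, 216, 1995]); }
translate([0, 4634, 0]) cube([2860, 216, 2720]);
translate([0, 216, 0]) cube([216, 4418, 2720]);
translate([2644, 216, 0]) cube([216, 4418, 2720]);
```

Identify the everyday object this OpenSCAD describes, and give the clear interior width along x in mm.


A single room. The interior width is 2428 mm.

Four walls enclosing a rectangle with a door in the front wall — a room. Outside width 2860 minus two 216 mm walls gives 2428 mm.


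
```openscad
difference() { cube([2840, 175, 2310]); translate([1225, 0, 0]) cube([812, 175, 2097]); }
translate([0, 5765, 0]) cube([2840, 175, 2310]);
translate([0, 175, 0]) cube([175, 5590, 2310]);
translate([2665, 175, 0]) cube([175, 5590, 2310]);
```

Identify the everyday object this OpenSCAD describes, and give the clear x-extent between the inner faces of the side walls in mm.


A single room. The interior width is 2490 mm.

Four walls enclosing a rectangle with a door in the front wall — a room. Outside width 2840 minus two 175 mm walls gives 2490 mm.


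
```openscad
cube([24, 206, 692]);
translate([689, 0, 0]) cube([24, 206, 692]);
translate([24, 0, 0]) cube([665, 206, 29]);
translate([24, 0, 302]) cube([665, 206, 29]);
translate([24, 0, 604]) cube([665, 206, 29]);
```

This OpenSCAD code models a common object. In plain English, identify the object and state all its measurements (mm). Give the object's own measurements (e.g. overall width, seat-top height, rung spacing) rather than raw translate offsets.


An open bookshelf. Two side panels, each 24 mm thick, 206 mm deep and 692 mm tall, stand 713 mm apart (outside-to-outside). Between them sit 3 shelves, each 29 mm thick and 206 mm deep, spanning the full gap between the sides. The bottom shelf rests on the floor (its underside at z = 0) and the clear gap between one shelf's top and the next shelf's underside is 273 mm.


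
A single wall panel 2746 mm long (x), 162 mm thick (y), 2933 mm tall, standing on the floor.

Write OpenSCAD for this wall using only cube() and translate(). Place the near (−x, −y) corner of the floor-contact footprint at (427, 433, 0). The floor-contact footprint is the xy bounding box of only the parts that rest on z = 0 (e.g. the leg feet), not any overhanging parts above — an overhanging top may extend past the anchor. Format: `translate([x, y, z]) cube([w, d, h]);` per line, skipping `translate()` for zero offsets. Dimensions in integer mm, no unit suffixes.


translate([427, 433, 0]) cube([2746, 162, 2933]);


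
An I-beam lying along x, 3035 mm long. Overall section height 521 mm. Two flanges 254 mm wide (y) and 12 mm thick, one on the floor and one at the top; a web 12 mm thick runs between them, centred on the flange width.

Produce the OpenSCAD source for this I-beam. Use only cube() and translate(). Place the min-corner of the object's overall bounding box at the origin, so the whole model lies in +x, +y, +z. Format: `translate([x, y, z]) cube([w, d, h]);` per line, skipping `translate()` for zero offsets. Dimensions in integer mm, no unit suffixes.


cube([3035, 254, 12]);
translate([0, 121, 12]) cube([3035, 12, 497]);
translate([0, 0, 509]) cube([3035, 254, 12]);


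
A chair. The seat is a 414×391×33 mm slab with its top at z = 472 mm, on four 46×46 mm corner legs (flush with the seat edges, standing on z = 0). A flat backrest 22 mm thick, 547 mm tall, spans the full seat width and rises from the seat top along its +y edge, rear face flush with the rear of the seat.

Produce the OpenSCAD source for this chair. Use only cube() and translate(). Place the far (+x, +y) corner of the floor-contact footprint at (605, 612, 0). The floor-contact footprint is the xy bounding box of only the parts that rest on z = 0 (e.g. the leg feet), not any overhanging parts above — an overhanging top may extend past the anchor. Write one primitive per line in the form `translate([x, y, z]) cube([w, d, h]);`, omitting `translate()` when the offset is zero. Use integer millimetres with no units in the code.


translate([191, 221, 439]) cube([414, 391, 33]);
translate([191, 221, 0]) cube([46, 46, 439]);
translate([559, 221, 0]) cube([46, 46, 439]);
translate([191, 566, 0]) cube([46, 46, 439]);
translate([559, 566, 0]) cube([46, 46, 439]);
translate([191, 590, 472]) cube([414, 22, 547]);


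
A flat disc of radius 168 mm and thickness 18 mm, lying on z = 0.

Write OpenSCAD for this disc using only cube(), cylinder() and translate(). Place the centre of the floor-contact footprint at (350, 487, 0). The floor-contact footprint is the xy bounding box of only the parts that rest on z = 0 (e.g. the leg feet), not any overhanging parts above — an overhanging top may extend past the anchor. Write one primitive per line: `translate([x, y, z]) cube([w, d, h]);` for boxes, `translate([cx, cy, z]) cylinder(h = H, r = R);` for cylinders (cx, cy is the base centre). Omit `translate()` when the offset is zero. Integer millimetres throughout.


translate([350, 487, 0]) cylinder(h = 18, r = 168);


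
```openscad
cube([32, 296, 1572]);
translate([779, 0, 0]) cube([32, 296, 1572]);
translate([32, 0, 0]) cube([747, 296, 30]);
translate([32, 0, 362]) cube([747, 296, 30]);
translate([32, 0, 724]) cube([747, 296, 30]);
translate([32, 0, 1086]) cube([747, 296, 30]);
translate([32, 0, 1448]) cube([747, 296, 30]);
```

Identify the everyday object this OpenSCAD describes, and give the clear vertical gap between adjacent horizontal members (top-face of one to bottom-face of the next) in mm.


A bookshelf. The clear shelf gap is 332 mm.

Two tall side panels with 5 horizontal boards between them — a bookshelf. The first two shelf undersides are at z = 0 and z = 362; with shelf thickness 30, the clear gap is 362 − 0 − 30 = 332 mm.
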